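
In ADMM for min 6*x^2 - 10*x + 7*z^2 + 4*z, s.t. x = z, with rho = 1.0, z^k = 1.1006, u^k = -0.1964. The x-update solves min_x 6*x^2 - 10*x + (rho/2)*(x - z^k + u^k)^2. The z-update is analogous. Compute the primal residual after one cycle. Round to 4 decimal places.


ADMM iteration with rho = 1.0, z^k = 1.1006, u^k = -0.1964
Step 1: x-update.
Minimize 6*x^2 - 10*x + (1.0/2)*(x - 1.1006 - 0.1964)^2
FOC: (2*6 + 1.0)*x = 10 + 1.0*(1.1006 + 0.1964)
x^{k+1} = 0.869
Step 2: z-update.
Minimize 7*z^2 + 4*z + (1.0/2)*(0.869 - z - 0.1964)^2
FOC: (2*7 + 1.0)*z = -4 + 1.0*(0.869 - 0.1964)
z^{k+1} = -0.2218
Step 3: u-update.
u^{k+1} = -0.1964 + 0.869 + 0.2218 = 0.8944
Step 4: Primal residual = |0.869 + 0.2218| = 1.0908


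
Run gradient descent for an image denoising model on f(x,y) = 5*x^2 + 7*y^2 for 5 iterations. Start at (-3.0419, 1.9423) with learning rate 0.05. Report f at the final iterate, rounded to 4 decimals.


Gradient descent on f(x,y) = 5*x^2 + 7*y^2.
Starting point: (-3.0419, 1.9423), alpha = 0.05
Step 1: grad_x = 2*5*-3.0419 = -30.419, grad_y = 2*7*1.9423 = 27.1922
  x_1 = -3.0419 - 0.05*-30.419 = -1.521
  y_1 = 1.9423 - 0.05*27.1922 = 0.5827
Step 2: grad_x = 2*5*-1.521 = -15.2095, grad_y = 2*7*0.5827 = 8.1577
  x_2 = -1.521 - 0.05*-15.2095 = -0.7605
  y_2 = 0.5827 - 0.05*8.1577 = 0.1748
Step 3: grad_x = 2*5*-0.7605 = -7.6048, grad_y = 2*7*0.1748 = 2.4473
  x_3 = -0.7605 - 0.05*-7.6048 = -0.3802
  y_3 = 0.1748 - 0.05*2.4473 = 0.0524
Step 4: grad_x = 2*5*-0.3802 = -3.8024, grad_y = 2*7*0.0524 = 0.7342
  x_4 = -0.3802 - 0.05*-3.8024 = -0.1901
  y_4 = 0.0524 - 0.05*0.7342 = 0.0157
Step 5: grad_x = 2*5*-0.1901 = -1.9012, grad_y = 2*7*0.0157 = 0.2203
  x_5 = -0.1901 - 0.05*-1.9012 = -0.0951
  y_5 = 0.0157 - 0.05*0.2203 = 0.0047
f(-0.0951, 0.0047) = 5*(-0.0951)^2 + 7*0.0047^2 = 0.0453


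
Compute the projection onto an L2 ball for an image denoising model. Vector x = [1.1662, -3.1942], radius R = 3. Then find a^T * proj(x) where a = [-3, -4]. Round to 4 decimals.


Step 1: Compute ||x|| (intermediates to 6 decimals).
||x|| = sqrt(1.1662^2 + (-3.1942)^2) = 3.400432
Step 2: Project.
Since ||x|| > R, scale = R/||x|| = 3/3.400432 = 0.882241, proj(x) = scale * x
proj(x) = [1.028869, -2.818054]
Step 3: Dot product.
a^T * proj(x) = -3*1.028869 - 4*(-2.818054) = 8.1856


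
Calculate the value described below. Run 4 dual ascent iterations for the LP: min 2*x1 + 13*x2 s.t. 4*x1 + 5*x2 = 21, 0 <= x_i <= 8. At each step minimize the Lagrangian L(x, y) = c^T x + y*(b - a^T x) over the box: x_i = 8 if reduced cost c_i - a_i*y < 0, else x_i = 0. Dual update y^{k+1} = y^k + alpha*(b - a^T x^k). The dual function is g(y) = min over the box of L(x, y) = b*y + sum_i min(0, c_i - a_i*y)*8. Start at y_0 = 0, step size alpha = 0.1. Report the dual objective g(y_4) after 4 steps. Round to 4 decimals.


Dual ascent for LP: min 2*x1 + 13*x2, 4*x1 + 5*x2 = 21, 0 <= x_i <= 8
Step 1: y^k = 0.0, reduced costs: (2.0, 13.0)
  x^k = (0.0, 0.0), subgradient = b - a^T x = 21.0
  y^{k+1} = 0.0 + 0.1*21.0 = 2.1
Step 2: y^k = 2.1, reduced costs: (-6.4, 2.5)
  x^k = (8.0, 0.0), subgradient = b - a^T x = -11.0
  y^{k+1} = 2.1 + 0.1*-11.0 = 1.0
Step 3: y^k = 1.0, reduced costs: (-2.0, 8.0)
  x^k = (8.0, 0.0), subgradient = b - a^T x = -11.0
  y^{k+1} = 1.0 + 0.1*-11.0 = -0.1
Step 4: y^k = -0.1, reduced costs: (2.4, 13.5)
  x^k = (0.0, 0.0), subgradient = b - a^T x = 21.0
  y^{k+1} = -0.1 + 0.1*21.0 = 2.0
Dual objective at y_4 = 2.0: reduced costs (-6.0, 3.0), box minimizer x = (8.0, 0.0)
g(y_4) = b*y + (c1 - a1*y)*x1 + (c2 - a2*y)*x2 = 21*2.0 + (-6.0)*8.0 + 3.0*0.0 = 42.0 - 48.0 + 0.0 = -6.0


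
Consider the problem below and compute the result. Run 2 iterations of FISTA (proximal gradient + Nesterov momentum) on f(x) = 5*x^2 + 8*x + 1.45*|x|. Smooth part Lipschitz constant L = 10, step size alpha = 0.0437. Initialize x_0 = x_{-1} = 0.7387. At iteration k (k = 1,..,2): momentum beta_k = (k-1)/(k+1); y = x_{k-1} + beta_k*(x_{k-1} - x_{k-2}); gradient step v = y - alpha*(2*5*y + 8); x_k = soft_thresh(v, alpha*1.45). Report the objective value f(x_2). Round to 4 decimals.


FISTA on f(x) = 5*x^2 + 8*x + 1.45*|x|
L = 10, alpha = 0.0437
Iteration 1: beta = 0.0, y = 0.7387 + 0.0*(0.7387 - 0.7387) = 0.7387
  grad(y) = 15.387, v = y - alpha*grad = 0.0663
  prox(v) = soft_thresh(0.0663, 0.0634) = 0.0029
Iteration 2: beta = 0.3333, y = 0.0029 + 0.3333*(0.0029 - 0.7387) = -0.2423
  grad(y) = 5.5766, v = y - alpha*grad = -0.486
  prox(v) = soft_thresh(-0.486, 0.0634) = -0.4227
f(x_2) = 5*(-0.4227)^2 + 8*(-0.4227) + 1.45*|-0.4227| = -1.8752


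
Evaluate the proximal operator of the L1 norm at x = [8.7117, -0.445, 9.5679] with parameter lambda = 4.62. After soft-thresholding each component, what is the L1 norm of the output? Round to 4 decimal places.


Soft-thresholding with lambda = 4.62:
prox(8.7117) = sign(8.7117)*max(|8.7117| - 4.62, 0) = 4.0917
prox(-0.445) = sign(-0.445)*max(|-0.445| - 4.62, 0) = 0.0
prox(9.5679) = sign(9.5679)*max(|9.5679| - 4.62, 0) = 4.9479
prox(x) = [4.0917, 0.0, 4.9479]
||prox(x)||_1 = 4.0917 + 0.0 + 4.9479 = 9.0396


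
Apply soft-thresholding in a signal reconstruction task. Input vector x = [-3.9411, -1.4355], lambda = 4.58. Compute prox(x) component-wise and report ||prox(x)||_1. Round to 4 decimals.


Soft-thresholding with lambda = 4.58:
prox(-3.9411) = sign(-3.9411)*max(|-3.9411| - 4.58, 0) = 0.0
prox(-1.4355) = sign(-1.4355)*max(|-1.4355| - 4.58, 0) = 0.0
prox(x) = [0.0, 0.0]
||prox(x)||_1 = 0.0 + 0.0 = 0.0


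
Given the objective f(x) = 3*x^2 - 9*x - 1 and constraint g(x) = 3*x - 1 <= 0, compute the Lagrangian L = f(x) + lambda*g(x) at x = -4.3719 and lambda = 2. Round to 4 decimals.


Step 1: Evaluate f(x).
f(-4.3719) = 3*(-4.3719)^2 - 9*(-4.3719) - 1 = 95.6876
Step 2: Evaluate g(x).
g(-4.3719) = 3*-4.3719 - 1 = -14.1157
Step 3: Compute Lagrangian.
L = 95.6876 + 2*-14.1157 = 67.4562


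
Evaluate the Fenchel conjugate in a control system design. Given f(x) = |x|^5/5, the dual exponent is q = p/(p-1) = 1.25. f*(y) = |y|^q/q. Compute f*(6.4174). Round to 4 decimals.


The conjugate exponent q satisfies 1/p + 1/q = 1.
p = 5, so q = 5/(5 - 1) = 1.25
|y|^q = 6.4174^1.25 = 10.2141
f*(6.4174) = 10.2141 / 1.25 = 8.1713


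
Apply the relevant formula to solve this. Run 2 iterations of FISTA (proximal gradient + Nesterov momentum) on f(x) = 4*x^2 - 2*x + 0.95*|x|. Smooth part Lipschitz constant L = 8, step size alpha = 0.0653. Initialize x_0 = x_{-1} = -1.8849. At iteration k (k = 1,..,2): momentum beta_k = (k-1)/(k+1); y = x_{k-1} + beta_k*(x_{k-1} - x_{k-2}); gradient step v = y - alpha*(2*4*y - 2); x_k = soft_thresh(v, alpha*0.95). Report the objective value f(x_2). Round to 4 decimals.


FISTA on f(x) = 4*x^2 - 2*x + 0.95*|x|
L = 8, alpha = 0.0653
Iteration 1: beta = 0.0, y = -1.8849 + 0.0*(-1.8849 + 1.8849) = -1.8849
  grad(y) = -17.0792, v = y - alpha*grad = -0.7696
  prox(v) = soft_thresh(-0.7696, 0.062) = -0.7076
Iteration 2: beta = 0.3333, y = -0.7076 + 0.3333*(-0.7076 + 1.8849) = -0.3152
  grad(y) = -4.5213, v = y - alpha*grad = -0.0199
  prox(v) = soft_thresh(-0.0199, 0.062) = 0.0
f(x_2) = 4*0.0^2 - 2*0.0 + 0.95*|0.0| = 0.0


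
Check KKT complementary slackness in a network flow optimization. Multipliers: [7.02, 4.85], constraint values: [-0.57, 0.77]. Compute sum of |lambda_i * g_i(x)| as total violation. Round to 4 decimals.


KKT complementary slackness check:
lambda_1 * g_1 = 7.02 * -0.57 = -4.0014
lambda_2 * g_2 = 4.85 * 0.77 = 3.7345
Total violation = 4.0014 + 3.7345 = 7.7359


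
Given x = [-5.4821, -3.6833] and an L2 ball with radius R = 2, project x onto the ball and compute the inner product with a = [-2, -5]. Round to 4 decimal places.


Step 1: Compute ||x|| (intermediates to 6 decimals).
||x|| = sqrt((-5.4821)^2 + (-3.6833)^2) = 6.604553
Step 2: Project.
Since ||x|| > R, scale = R/||x|| = 2/6.604553 = 0.302821, proj(x) = scale * x
proj(x) = [-1.660095, -1.115381]
Step 3: Dot product.
a^T * proj(x) = -2*(-1.660095) - 5*(-1.115381) = 8.8971


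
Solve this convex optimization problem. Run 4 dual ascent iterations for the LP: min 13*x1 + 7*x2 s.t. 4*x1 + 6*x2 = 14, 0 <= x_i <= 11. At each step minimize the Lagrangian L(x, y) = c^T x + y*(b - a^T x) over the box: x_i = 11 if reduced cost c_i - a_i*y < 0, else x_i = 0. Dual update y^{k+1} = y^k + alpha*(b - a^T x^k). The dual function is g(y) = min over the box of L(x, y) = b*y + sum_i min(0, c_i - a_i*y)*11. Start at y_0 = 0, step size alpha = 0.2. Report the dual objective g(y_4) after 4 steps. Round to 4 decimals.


Dual ascent for LP: min 13*x1 + 7*x2, 4*x1 + 6*x2 = 14, 0 <= x_i <= 11
Step 1: y^k = 0.0, reduced costs: (13.0, 7.0)
  x^k = (0.0, 0.0), subgradient = b - a^T x = 14.0
  y^{k+1} = 0.0 + 0.2*14.0 = 2.8
Step 2: y^k = 2.8, reduced costs: (1.8, -9.8)
  x^k = (0.0, 11.0), subgradient = b - a^T x = -52.0
  y^{k+1} = 2.8 + 0.2*-52.0 = -7.6
Step 3: y^k = -7.6, reduced costs: (43.4, 52.6)
  x^k = (0.0, 0.0), subgradient = b - a^T x = 14.0
  y^{k+1} = -7.6 + 0.2*14.0 = -4.8
Step 4: y^k = -4.8, reduced costs: (32.2, 35.8)
  x^k = (0.0, 0.0), subgradient = b - a^T x = 14.0
  y^{k+1} = -4.8 + 0.2*14.0 = -2.0
Dual objective at y_4 = -2.0: reduced costs (21.0, 19.0), box minimizer x = (0.0, 0.0)
g(y_4) = b*y + (c1 - a1*y)*x1 + (c2 - a2*y)*x2 = 14*(-2.0) + 21.0*0.0 + 19.0*0.0 = -28.0 + 0.0 + 0.0 = -28.0


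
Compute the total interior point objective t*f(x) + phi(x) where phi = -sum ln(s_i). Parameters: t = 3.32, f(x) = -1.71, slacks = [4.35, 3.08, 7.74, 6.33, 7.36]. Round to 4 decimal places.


Step 1: Compute log-barrier.
ln values: [1.4702, 1.1249, 2.0464, 1.8453, 1.9961]
phi = -(1.4702 + 1.1249 + 2.0464 + 1.8453 + 1.9961) = -8.4829
Step 2: Compute augmented objective.
t*f(x) = 3.32*-1.71 = -5.6772
Total = -5.6772 - 8.4829 = -14.1601


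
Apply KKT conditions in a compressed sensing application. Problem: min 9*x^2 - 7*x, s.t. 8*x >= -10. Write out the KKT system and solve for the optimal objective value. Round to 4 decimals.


Step 1: Try lambda = 0 (constraint inactive).
Stationarity: 2*9*x - 7 = 0
x* = 7/(2*9) = 7/18 = 0.3889 (rounded; the exact value 7/18 is used below)
Check constraint: 8*0.3889 = 3.1112 >= -10 -- satisfied.
Step 2: Compute optimal value.
f(x*) = 9*(7/18)^2 - 7*(7/18) = -1.3611


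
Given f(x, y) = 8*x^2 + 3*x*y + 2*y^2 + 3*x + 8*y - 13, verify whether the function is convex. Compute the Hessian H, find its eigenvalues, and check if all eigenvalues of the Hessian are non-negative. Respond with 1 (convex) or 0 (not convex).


The Hessian of f(x,y) = 8*x^2 + 3*x*y + 2*y^2 + 3*x + 8*y - 13 is:
H = [[16, 3], [3, 4]]
Trace = 16 + 4 = 20
Determinant = 16*4 - (3)^2 = 55
Discriminant = (20)^2 - 4*55 = 180.0
Eigenvalues: lambda_1 = 3.2918, lambda_2 = 16.7082
The function is convex.

1


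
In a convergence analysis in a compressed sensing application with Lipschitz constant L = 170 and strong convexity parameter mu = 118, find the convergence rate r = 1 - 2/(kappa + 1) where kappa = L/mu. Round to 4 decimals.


Step 1: Compute the condition number.
kappa = L/mu = 170/118 = 1.4407
Step 2: Compute the convergence rate.
r = 1 - 2/(kappa + 1) = 1 - 2*mu/(L + mu) = (L - mu)/(L + mu) = 52/288 = 0.1806


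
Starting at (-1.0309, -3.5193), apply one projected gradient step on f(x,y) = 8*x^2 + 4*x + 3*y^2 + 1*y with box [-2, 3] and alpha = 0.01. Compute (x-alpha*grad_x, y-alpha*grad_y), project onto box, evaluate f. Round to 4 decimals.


Step 1: Compute gradient at (-1.0309, -3.5193).
grad_x = 2*8*-1.0309 + 4 = -12.4944
grad_y = 2*3*-3.5193 + 1 = -20.1158
Step 2: Gradient step.
x_raw = -1.0309 - 0.01*-12.4944 = -0.906
y_raw = -3.5193 - 0.01*-20.1158 = -3.3181
Step 3: Project onto [-2, 3].
x_proj = clip(-0.906) = -0.906
y_proj = clip(-3.3181) = -2.0
Step 4: Evaluate f.
f(-0.906, -2.0) = 12.9422


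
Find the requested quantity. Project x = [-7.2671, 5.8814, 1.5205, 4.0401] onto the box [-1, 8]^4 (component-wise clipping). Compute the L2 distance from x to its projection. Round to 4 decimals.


Project each component onto [-1, 8].
clip(-7.2671) = -1.0, clip(5.8814) = 5.8814, clip(1.5205) = 1.5205, clip(4.0401) = 4.0401
Projection = [-1.0, 5.8814, 1.5205, 4.0401]
Squared diffs: [39.2765, 0.0, 0.0, 0.0]
Distance = sqrt(39.2765) = 6.2671


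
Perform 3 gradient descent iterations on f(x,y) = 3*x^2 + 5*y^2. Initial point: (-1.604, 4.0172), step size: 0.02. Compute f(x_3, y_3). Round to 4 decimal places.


Gradient descent on f(x,y) = 3*x^2 + 5*y^2.
Starting point: (-1.604, 4.0172), alpha = 0.02
Step 1: grad_x = 2*3*-1.604 = -9.624, grad_y = 2*5*4.0172 = 40.172
  x_1 = -1.604 - 0.02*-9.624 = -1.4115
  y_1 = 4.0172 - 0.02*40.172 = 3.2138
Step 2: grad_x = 2*3*-1.4115 = -8.4691, grad_y = 2*5*3.2138 = 32.1376
  x_2 = -1.4115 - 0.02*-8.4691 = -1.2421
  y_2 = 3.2138 - 0.02*32.1376 = 2.571
Step 3: grad_x = 2*3*-1.2421 = -7.4528, grad_y = 2*5*2.571 = 25.7101
  x_3 = -1.2421 - 0.02*-7.4528 = -1.0931
  y_3 = 2.571 - 0.02*25.7101 = 2.0568
f(-1.0931, 2.0568) = 3*(-1.0931)^2 + 5*2.0568^2 = 24.7367


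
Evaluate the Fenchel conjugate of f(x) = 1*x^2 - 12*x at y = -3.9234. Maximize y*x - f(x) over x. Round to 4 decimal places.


f*(y) = sup_x {y*x - a*x^2 - b*x} = sup_x {(y-b)*x - a*x^2}
FOC: (y - b) - 2a*x = 0 => x* = (y - b)/(2a)
x* = (-3.9234 + 12)/(2*1) = 4.0383
f*(-3.9234) = (y-b)^2/(4a) = (-3.9234 + 12)^2/(4*1)
= 65.2315/4 = 16.3079


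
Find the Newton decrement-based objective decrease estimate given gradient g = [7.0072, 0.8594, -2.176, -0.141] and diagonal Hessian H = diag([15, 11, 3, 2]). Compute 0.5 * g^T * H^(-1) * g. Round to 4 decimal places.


Step 1: H is diagonal, so H^(-1) * g = [0.4671, 0.0781, -0.7253, -0.0705].
Step 2: g^T H^(-1) g = sum_i g_i^2 / H_ii
  = (7.0072)^2/15 + (0.8594)^2/11 + (-2.176)^2/3 + (-0.141)^2/2
  = 3.2734 + 0.0671 + 1.5783 + 0.0099 = 4.9288
Step 3: Objective decrease = 0.5 * g^T H^(-1) g = 2.4644


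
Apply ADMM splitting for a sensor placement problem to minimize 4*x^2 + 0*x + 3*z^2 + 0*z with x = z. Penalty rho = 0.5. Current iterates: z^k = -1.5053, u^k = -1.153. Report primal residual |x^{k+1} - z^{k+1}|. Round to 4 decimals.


ADMM iteration with rho = 0.5, z^k = -1.5053, u^k = -1.153
Step 1: x-update.
Minimize 4*x^2 + 0*x + (0.5/2)*(x + 1.5053 - 1.153)^2
FOC: (2*4 + 0.5)*x = 0 + 0.5*(-1.5053 + 1.153)
x^{k+1} = -0.0207
Step 2: z-update.
Minimize 3*z^2 + 0*z + (0.5/2)*(-0.0207 - z - 1.153)^2
FOC: (2*3 + 0.5)*z = 0 + 0.5*(-0.0207 - 1.153)
z^{k+1} = -0.0903
Step 3: u-update.
u^{k+1} = -1.153 - 0.0207 + 0.0903 = -1.0834
Step 4: Primal residual = |-0.0207 + 0.0903| = 0.0696


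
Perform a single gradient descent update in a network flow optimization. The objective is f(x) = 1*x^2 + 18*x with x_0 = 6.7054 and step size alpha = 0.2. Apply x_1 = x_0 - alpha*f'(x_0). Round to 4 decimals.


We compute the gradient at x_0 and apply the update.
f'(x) = 2*x + 18
f'(6.7054) = 2*6.7054 + 18 = 31.4108
x_1 = 6.7054 - 0.2*31.4108 = 0.4232


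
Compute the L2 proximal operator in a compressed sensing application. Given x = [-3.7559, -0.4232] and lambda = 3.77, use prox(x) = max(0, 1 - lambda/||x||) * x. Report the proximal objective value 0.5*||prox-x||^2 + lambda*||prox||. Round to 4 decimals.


Step 1: Compute ||x||.
||x|| = 3.7797
Step 2: Compute scaling factor.
scale = max(0, 1 - 3.77/3.7797) = 0.0026
Step 3: prox(x) = [-0.0096, -0.0011]
||prox(x)|| = 0.0097
Step 4: Proximal objective.
0.5*||prox-x||^2 = 7.1065
lambda*||prox|| = 0.0366
Total = 7.1429


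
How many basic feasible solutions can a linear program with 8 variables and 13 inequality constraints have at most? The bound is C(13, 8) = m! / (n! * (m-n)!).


Each vertex corresponds to some choice of n active constraints out of m, so the number of vertices is at most C(m, n) = m! / (n!(m-n)!).
m = 13, n = 8
Numerator: 13 * 12 * 11 * 10 * 9 * 8 * 7 * 6
Denominator: 8! = 40320
C(13, 8) = 1287


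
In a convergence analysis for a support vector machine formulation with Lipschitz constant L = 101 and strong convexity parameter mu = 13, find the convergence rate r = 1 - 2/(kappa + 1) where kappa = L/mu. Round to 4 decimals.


Step 1: Compute the condition number.
kappa = L/mu = 101/13 = 7.7692
Step 2: Compute the convergence rate.
r = 1 - 2/(kappa + 1) = 1 - 2*mu/(L + mu) = (L - mu)/(L + mu) = 88/114 = 0.7719


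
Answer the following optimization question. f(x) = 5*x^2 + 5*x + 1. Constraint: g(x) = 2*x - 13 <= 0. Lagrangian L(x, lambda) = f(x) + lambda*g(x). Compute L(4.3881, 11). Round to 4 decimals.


Step 1: Evaluate f(x).
f(4.3881) = 5*4.3881^2 + 5*4.3881 + 1 = 119.2176
Step 2: Evaluate g(x).
g(4.3881) = 2*4.3881 - 13 = -4.2238
Step 3: Compute Lagrangian.
L = 119.2176 + 11*-4.2238 = 72.7558


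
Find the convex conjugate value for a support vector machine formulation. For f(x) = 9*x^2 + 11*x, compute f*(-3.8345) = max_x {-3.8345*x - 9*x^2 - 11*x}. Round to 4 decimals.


f*(y) = sup_x {y*x - a*x^2 - b*x} = sup_x {(y-b)*x - a*x^2}
FOC: (y - b) - 2a*x = 0 => x* = (y - b)/(2a)
x* = (-3.8345 - 11)/(2*9) = -0.8241
f*(-3.8345) = (y-b)^2/(4a) = (-3.8345 - 11)^2/(4*9)
= 220.0624/36 = 6.1128


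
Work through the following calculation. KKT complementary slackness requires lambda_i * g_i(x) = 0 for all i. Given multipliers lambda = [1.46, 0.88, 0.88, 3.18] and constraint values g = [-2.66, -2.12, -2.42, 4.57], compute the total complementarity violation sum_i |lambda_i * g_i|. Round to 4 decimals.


KKT complementary slackness check:
lambda_1 * g_1 = 1.46 * -2.66 = -3.8836
lambda_2 * g_2 = 0.88 * -2.12 = -1.8656
lambda_3 * g_3 = 0.88 * -2.42 = -2.1296
lambda_4 * g_4 = 3.18 * 4.57 = 14.5326
Total violation = 3.8836 + 1.8656 + 2.1296 + 14.5326 = 22.4114


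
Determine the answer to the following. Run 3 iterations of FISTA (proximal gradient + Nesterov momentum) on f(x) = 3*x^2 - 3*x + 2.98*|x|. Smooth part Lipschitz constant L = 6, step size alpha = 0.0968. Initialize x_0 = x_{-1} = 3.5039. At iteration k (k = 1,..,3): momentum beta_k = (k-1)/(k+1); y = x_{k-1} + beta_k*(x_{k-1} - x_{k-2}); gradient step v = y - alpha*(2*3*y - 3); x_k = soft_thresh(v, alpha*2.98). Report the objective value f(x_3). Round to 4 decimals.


FISTA on f(x) = 3*x^2 - 3*x + 2.98*|x|
L = 6, alpha = 0.0968
Iteration 1: beta = 0.0, y = 3.5039 + 0.0*(3.5039 - 3.5039) = 3.5039
  grad(y) = 18.0234, v = y - alpha*grad = 1.7592
  prox(v) = soft_thresh(1.7592, 0.2885) = 1.4708
Iteration 2: beta = 0.3333, y = 1.4708 + 0.3333*(1.4708 - 3.5039) = 0.7931
  grad(y) = 1.7584, v = y - alpha*grad = 0.6229
  prox(v) = soft_thresh(0.6229, 0.2885) = 0.3344
Iteration 3: beta = 0.5, y = 0.3344 + 0.5*(0.3344 - 1.4708) = -0.2338
  grad(y) = -4.4028, v = y - alpha*grad = 0.1924
  prox(v) = soft_thresh(0.1924, 0.2885) = 0.0
f(x_3) = 3*0.0^2 - 3*0.0 + 2.98*|0.0| = 0.0


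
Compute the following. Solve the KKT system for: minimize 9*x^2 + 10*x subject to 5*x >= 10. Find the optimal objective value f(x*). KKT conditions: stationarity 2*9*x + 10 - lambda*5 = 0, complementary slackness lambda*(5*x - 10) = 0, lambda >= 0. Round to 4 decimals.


Step 1: Try lambda = 0 (constraint inactive).
x_unc = -10/(2*9) = -0.5556
Check: 5*-0.5556 = -2.778 < 10 -- violated!
Step 2: Constraint must be active: 5*x = 10
x* = 10/5 = 2.0
lambda = (2*9*2.0 + 10)/5 = 9.2
Step 3: Compute optimal value.
f(x*) = 9*2.0^2 + 10*2.0 = 56.0


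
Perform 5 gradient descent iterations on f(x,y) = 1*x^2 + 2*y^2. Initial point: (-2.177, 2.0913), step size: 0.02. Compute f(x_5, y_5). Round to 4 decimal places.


Gradient descent on f(x,y) = 1*x^2 + 2*y^2.
Starting point: (-2.177, 2.0913), alpha = 0.02
Step 1: grad_x = 2*1*-2.177 = -4.354, grad_y = 2*2*2.0913 = 8.3652
  x_1 = -2.177 - 0.02*-4.354 = -2.0899
  y_1 = 2.0913 - 0.02*8.3652 = 1.924
Step 2: grad_x = 2*1*-2.0899 = -4.1798, grad_y = 2*2*1.924 = 7.696
  x_2 = -2.0899 - 0.02*-4.1798 = -2.0063
  y_2 = 1.924 - 0.02*7.696 = 1.7701
Step 3: grad_x = 2*1*-2.0063 = -4.0126, grad_y = 2*2*1.7701 = 7.0803
  x_3 = -2.0063 - 0.02*-4.0126 = -1.9261
  y_3 = 1.7701 - 0.02*7.0803 = 1.6285
Step 4: grad_x = 2*1*-1.9261 = -3.8521, grad_y = 2*2*1.6285 = 6.5139
  x_4 = -1.9261 - 0.02*-3.8521 = -1.849
  y_4 = 1.6285 - 0.02*6.5139 = 1.4982
Step 5: grad_x = 2*1*-1.849 = -3.6981, grad_y = 2*2*1.4982 = 5.9928
  x_5 = -1.849 - 0.02*-3.6981 = -1.7751
  y_5 = 1.4982 - 0.02*5.9928 = 1.3783
f(-1.7751, 1.3783) = 1*(-1.7751)^2 + 2*1.3783^2 = 6.9505


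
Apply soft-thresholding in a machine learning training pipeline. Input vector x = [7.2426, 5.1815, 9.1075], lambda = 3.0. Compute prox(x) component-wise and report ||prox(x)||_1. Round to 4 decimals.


Soft-thresholding with lambda = 3.0:
prox(7.2426) = sign(7.2426)*max(|7.2426| - 3.0, 0) = 4.2426
prox(5.1815) = sign(5.1815)*max(|5.1815| - 3.0, 0) = 2.1815
prox(9.1075) = sign(9.1075)*max(|9.1075| - 3.0, 0) = 6.1075
prox(x) = [4.2426, 2.1815, 6.1075]
||prox(x)||_1 = 4.2426 + 2.1815 + 6.1075 = 12.5316


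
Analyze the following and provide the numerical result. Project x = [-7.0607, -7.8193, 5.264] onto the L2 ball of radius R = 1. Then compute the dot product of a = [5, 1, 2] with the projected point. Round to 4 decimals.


Step 1: Compute ||x|| (intermediates to 6 decimals).
||x|| = sqrt((-7.0607)^2 + (-7.8193)^2 + 5.264^2) = 11.777293
Step 2: Project.
Since ||x|| > R, scale = R/||x|| = 1/11.777293 = 0.084909, proj(x) = scale * x
proj(x) = [-0.599517, -0.663929, 0.446961]
Step 3: Dot product.
a^T * proj(x) = 5*(-0.599517) + 1*(-0.663929) + 2*0.446961 = -2.7676


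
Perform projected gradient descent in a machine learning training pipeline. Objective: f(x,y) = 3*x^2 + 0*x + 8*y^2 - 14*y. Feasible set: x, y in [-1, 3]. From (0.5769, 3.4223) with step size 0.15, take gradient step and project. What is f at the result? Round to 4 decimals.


Step 1: Compute gradient at (0.5769, 3.4223).
grad_x = 2*3*0.5769 + 0 = 3.4614
grad_y = 2*8*3.4223 - 14 = 40.7568
Step 2: Gradient step.
x_raw = 0.5769 - 0.15*3.4614 = 0.0577
y_raw = 3.4223 - 0.15*40.7568 = -2.6912
Step 3: Project onto [-1, 3].
x_proj = clip(0.0577) = 0.0577
y_proj = clip(-2.6912) = -1.0
Step 4: Evaluate f.
f(0.0577, -1.0) = 22.01


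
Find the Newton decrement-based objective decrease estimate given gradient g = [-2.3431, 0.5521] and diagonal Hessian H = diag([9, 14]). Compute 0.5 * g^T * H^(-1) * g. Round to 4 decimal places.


Step 1: H is diagonal, so H^(-1) * g = [-0.2603, 0.0394].
Step 2: g^T H^(-1) g = sum_i g_i^2 / H_ii
  = (-2.3431)^2/9 + (0.5521)^2/14
  = 0.61 + 0.0218 = 0.6318
Step 3: Objective decrease = 0.5 * g^T H^(-1) g = 0.3159


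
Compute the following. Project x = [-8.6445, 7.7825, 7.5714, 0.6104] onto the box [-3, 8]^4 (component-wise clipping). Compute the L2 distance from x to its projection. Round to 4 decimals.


Project each component onto [-3, 8].
clip(-8.6445) = -3.0, clip(7.7825) = 7.7825, clip(7.5714) = 7.5714, clip(0.6104) = 0.6104
Projection = [-3.0, 7.7825, 7.5714, 0.6104]
Squared diffs: [31.8604, 0.0, 0.0, 0.0]
Distance = sqrt(31.8604) = 5.6445


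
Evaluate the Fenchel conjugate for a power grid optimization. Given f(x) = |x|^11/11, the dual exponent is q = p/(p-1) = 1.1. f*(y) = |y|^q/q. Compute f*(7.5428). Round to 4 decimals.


The conjugate exponent q satisfies 1/p + 1/q = 1.
p = 11, so q = 11/(11 - 1) = 1.1
|y|^q = 7.5428^1.1 = 9.2318
f*(7.5428) = 9.2318 / 1.1 = 8.3925


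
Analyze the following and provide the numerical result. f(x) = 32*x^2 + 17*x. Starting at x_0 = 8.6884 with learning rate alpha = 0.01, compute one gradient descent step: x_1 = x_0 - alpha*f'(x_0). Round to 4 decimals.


We compute the gradient at x_0 and apply the update.
f'(x) = 64*x + 17
f'(8.6884) = 64*8.6884 + 17 = 573.0576
x_1 = 8.6884 - 0.01*573.0576 = 2.9578


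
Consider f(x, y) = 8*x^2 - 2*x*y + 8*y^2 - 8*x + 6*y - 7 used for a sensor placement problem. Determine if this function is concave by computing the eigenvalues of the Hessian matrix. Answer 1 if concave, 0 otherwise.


The Hessian of f(x,y) = 8*x^2 - 2*x*y + 8*y^2 - 8*x + 6*y - 7 is:
H = [[16, -2], [-2, 16]]
Trace = 16 + 16 = 32
Determinant = 16*16 - (-2)^2 = 252
Discriminant = (32)^2 - 4*252 = 16.0
Eigenvalues: lambda_1 = 14.0, lambda_2 = 18.0
The function is not concave.

0


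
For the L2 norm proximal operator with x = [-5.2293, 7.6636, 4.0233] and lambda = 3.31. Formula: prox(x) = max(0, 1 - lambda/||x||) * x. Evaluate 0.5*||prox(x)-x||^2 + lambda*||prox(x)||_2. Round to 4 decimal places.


Step 1: Compute ||x||.
||x|| = 10.1125
Step 2: Compute scaling factor.
scale = max(0, 1 - 3.31/10.1125) = 0.6727
Step 3: prox(x) = [-3.5177, 5.1552, 2.7064]
||prox(x)|| = 6.8025
Step 4: Proximal objective.
0.5*||prox-x||^2 = 5.4781
lambda*||prox|| = 22.5163
Total = 27.9944


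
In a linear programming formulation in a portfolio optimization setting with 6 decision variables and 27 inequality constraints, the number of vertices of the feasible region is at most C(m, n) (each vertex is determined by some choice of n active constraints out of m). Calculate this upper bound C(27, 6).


Each vertex corresponds to some choice of n active constraints out of m, so the number of vertices is at most C(m, n) = m! / (n!(m-n)!).
m = 27, n = 6
Numerator: 27 * 26 * 25 * 24 * 23 * 22
Denominator: 6! = 720
C(27, 6) = 296010


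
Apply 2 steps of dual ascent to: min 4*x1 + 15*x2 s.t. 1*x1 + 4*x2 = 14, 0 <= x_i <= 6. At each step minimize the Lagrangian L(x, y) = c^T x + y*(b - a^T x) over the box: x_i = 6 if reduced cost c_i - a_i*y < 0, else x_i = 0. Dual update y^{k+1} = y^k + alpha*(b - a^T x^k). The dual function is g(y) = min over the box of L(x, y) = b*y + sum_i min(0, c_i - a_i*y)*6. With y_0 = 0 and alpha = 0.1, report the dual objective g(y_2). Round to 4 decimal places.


Dual ascent for LP: min 4*x1 + 15*x2, 1*x1 + 4*x2 = 14, 0 <= x_i <= 6
Step 1: y^k = 0.0, reduced costs: (4.0, 15.0)
  x^k = (0.0, 0.0), subgradient = b - a^T x = 14.0
  y^{k+1} = 0.0 + 0.1*14.0 = 1.4
Step 2: y^k = 1.4, reduced costs: (2.6, 9.4)
  x^k = (0.0, 0.0), subgradient = b - a^T x = 14.0
  y^{k+1} = 1.4 + 0.1*14.0 = 2.8
Dual objective at y_2 = 2.8: reduced costs (1.2, 3.8), box minimizer x = (0.0, 0.0)
g(y_2) = b*y + (c1 - a1*y)*x1 + (c2 - a2*y)*x2 = 14*2.8 + 1.2*0.0 + 3.8*0.0 = 39.2 + 0.0 + 0.0 = 39.2


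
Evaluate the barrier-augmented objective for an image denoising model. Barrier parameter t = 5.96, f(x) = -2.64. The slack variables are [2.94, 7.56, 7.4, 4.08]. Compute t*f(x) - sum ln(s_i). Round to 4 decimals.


Step 1: Compute log-barrier.
ln values: [1.0784, 2.0229, 2.0015, 1.4061]
phi = -(1.0784 + 2.0229 + 2.0015 + 1.4061) = -6.5089
Step 2: Compute augmented objective.
t*f(x) = 5.96*-2.64 = -15.7344
Total = -15.7344 - 6.5089 = -22.2433


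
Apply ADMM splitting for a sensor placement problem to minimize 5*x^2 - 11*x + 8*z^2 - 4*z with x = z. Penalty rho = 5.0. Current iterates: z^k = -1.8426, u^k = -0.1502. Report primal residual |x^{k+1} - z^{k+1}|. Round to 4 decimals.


ADMM iteration with rho = 5.0, z^k = -1.8426, u^k = -0.1502
Step 1: x-update.
Minimize 5*x^2 - 11*x + (5.0/2)*(x + 1.8426 - 0.1502)^2
FOC: (2*5 + 5.0)*x = 11 + 5.0*(-1.8426 + 0.1502)
x^{k+1} = 0.1692
Step 2: z-update.
Minimize 8*z^2 - 4*z + (5.0/2)*(0.1692 - z - 0.1502)^2
FOC: (2*8 + 5.0)*z = 4 + 5.0*(0.1692 - 0.1502)
z^{k+1} = 0.195
Step 3: u-update.
u^{k+1} = -0.1502 + 0.1692 - 0.195 = -0.176
Step 4: Primal residual = |0.1692 - 0.195| = 0.0258


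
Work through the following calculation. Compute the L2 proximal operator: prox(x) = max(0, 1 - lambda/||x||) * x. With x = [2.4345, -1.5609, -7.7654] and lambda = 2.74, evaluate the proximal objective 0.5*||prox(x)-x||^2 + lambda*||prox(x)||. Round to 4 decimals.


Step 1: Compute ||x||.
||x|| = 8.2864
Step 2: Compute scaling factor.
scale = max(0, 1 - 2.74/8.2864) = 0.6693
Step 3: prox(x) = [1.6295, -1.0448, -5.1977]
||prox(x)|| = 5.5464
Step 4: Proximal objective.
0.5*||prox-x||^2 = 3.7538
lambda*||prox|| = 15.1971
Total = 18.951


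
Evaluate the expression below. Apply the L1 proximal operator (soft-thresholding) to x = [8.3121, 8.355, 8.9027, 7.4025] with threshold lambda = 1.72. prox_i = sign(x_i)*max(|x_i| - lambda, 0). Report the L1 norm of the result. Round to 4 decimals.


Soft-thresholding with lambda = 1.72:
prox(8.3121) = sign(8.3121)*max(|8.3121| - 1.72, 0) = 6.5921
prox(8.355) = sign(8.355)*max(|8.355| - 1.72, 0) = 6.635
prox(8.9027) = sign(8.9027)*max(|8.9027| - 1.72, 0) = 7.1827
prox(7.4025) = sign(7.4025)*max(|7.4025| - 1.72, 0) = 5.6825
prox(x) = [6.5921, 6.635, 7.1827, 5.6825]
||prox(x)||_1 = 6.5921 + 6.635 + 7.1827 + 5.6825 = 26.0923


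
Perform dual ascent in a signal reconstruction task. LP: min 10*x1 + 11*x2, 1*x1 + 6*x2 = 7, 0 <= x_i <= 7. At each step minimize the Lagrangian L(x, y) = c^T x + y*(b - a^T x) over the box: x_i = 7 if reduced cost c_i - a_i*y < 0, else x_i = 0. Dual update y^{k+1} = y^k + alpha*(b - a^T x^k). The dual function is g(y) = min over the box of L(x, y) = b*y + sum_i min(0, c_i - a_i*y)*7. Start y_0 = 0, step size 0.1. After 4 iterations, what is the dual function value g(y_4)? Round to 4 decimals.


Dual ascent for LP: min 10*x1 + 11*x2, 1*x1 + 6*x2 = 7, 0 <= x_i <= 7
Step 1: y^k = 0.0, reduced costs: (10.0, 11.0)
  x^k = (0.0, 0.0), subgradient = b - a^T x = 7.0
  y^{k+1} = 0.0 + 0.1*7.0 = 0.7
Step 2: y^k = 0.7, reduced costs: (9.3, 6.8)
  x^k = (0.0, 0.0), subgradient = b - a^T x = 7.0
  y^{k+1} = 0.7 + 0.1*7.0 = 1.4
Step 3: y^k = 1.4, reduced costs: (8.6, 2.6)
  x^k = (0.0, 0.0), subgradient = b - a^T x = 7.0
  y^{k+1} = 1.4 + 0.1*7.0 = 2.1
Step 4: y^k = 2.1, reduced costs: (7.9, -1.6)
  x^k = (0.0, 7.0), subgradient = b - a^T x = -35.0
  y^{k+1} = 2.1 + 0.1*-35.0 = -1.4
Dual objective at y_4 = -1.4: reduced costs (11.4, 19.4), box minimizer x = (0.0, 0.0)
g(y_4) = b*y + (c1 - a1*y)*x1 + (c2 - a2*y)*x2 = 7*(-1.4) + 11.4*0.0 + 19.4*0.0 = -9.8 + 0.0 + 0.0 = -9.8


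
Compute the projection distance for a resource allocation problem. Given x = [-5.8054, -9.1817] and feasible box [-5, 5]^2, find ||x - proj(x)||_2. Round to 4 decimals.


Project each component onto [-5, 5].
clip(-5.8054) = -5.0, clip(-9.1817) = -5.0
Projection = [-5.0, -5.0]
Squared diffs: [0.6487, 17.4866]
Distance = sqrt(18.1353) = 4.2586


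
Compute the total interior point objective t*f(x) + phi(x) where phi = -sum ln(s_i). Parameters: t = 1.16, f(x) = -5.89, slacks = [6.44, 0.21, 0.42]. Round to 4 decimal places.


Step 1: Compute log-barrier.
ln values: [1.8625, -1.5606, -0.8675]
phi = -(1.8625 - 1.5606 - 0.8675) = 0.5656
Step 2: Compute augmented objective.
t*f(x) = 1.16*-5.89 = -6.8324
Total = -6.8324 + 0.5656 = -6.2668


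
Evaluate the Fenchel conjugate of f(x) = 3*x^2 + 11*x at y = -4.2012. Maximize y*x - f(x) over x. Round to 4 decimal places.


f*(y) = sup_x {y*x - a*x^2 - b*x} = sup_x {(y-b)*x - a*x^2}
FOC: (y - b) - 2a*x = 0 => x* = (y - b)/(2a)
x* = (-4.2012 - 11)/(2*3) = -2.5335
f*(-4.2012) = (y-b)^2/(4a) = (-4.2012 - 11)^2/(4*3)
= 231.0765/12 = 19.2564


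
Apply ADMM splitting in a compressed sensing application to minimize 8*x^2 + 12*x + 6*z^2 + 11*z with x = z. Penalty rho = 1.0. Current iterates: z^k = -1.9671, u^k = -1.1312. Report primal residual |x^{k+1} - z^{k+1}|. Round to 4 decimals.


ADMM iteration with rho = 1.0, z^k = -1.9671, u^k = -1.1312
Step 1: x-update.
Minimize 8*x^2 + 12*x + (1.0/2)*(x + 1.9671 - 1.1312)^2
FOC: (2*8 + 1.0)*x = -12 + 1.0*(-1.9671 + 1.1312)
x^{k+1} = -0.7551
Step 2: z-update.
Minimize 6*z^2 + 11*z + (1.0/2)*(-0.7551 - z - 1.1312)^2
FOC: (2*6 + 1.0)*z = -11 + 1.0*(-0.7551 - 1.1312)
z^{k+1} = -0.9913
Step 3: u-update.
u^{k+1} = -1.1312 - 0.7551 + 0.9913 = -0.895
Step 4: Primal residual = |-0.7551 + 0.9913| = 0.2362


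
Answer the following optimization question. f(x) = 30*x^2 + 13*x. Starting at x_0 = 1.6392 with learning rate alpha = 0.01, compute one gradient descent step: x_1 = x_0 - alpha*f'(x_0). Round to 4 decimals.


We compute the gradient at x_0 and apply the update.
f'(x) = 60*x + 13
f'(1.6392) = 60*1.6392 + 13 = 111.352
x_1 = 1.6392 - 0.01*111.352 = 0.5257


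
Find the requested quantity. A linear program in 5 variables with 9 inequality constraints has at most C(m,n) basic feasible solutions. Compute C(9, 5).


Each vertex corresponds to some choice of n active constraints out of m, so the number of vertices is at most C(m, n) = m! / (n!(m-n)!).
m = 9, n = 5
Numerator: 9 * 8 * 7 * 6 * 5
Denominator: 5! = 120
C(9, 5) = 126


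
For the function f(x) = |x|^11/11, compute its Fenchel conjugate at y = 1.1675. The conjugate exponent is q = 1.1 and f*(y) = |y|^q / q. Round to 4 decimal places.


The conjugate exponent q satisfies 1/p + 1/q = 1.
p = 11, so q = 11/(11 - 1) = 1.1
|y|^q = 1.1675^1.1 = 1.1857
f*(1.1675) = 1.1857 / 1.1 = 1.0779


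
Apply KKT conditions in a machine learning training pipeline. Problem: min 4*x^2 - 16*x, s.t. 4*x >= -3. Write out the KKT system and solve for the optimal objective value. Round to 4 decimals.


Step 1: Try lambda = 0 (constraint inactive).
Stationarity: 2*4*x - 16 = 0
x* = 16/(2*4) = 2.0
Check constraint: 4*2.0 = 8.0 >= -3 -- satisfied.
Step 2: Compute optimal value.
f(x*) = 4*2.0^2 - 16*2.0 = -16.0


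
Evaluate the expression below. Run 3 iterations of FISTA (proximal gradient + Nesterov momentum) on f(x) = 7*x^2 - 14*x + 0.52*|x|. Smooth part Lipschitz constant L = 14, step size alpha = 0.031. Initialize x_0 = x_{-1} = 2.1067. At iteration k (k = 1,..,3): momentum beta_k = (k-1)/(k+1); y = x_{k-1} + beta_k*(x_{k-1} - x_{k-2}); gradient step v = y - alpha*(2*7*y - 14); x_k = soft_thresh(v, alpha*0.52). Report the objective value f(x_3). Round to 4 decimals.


FISTA on f(x) = 7*x^2 - 14*x + 0.52*|x|
L = 14, alpha = 0.031
Iteration 1: beta = 0.0, y = 2.1067 + 0.0*(2.1067 - 2.1067) = 2.1067
  grad(y) = 15.4938, v = y - alpha*grad = 1.6264
  prox(v) = soft_thresh(1.6264, 0.0161) = 1.6103
Iteration 2: beta = 0.3333, y = 1.6103 + 0.3333*(1.6103 - 2.1067) = 1.4448
  grad(y) = 6.2271, v = y - alpha*grad = 1.2518
  prox(v) = soft_thresh(1.2518, 0.0161) = 1.2356
Iteration 3: beta = 0.5, y = 1.2356 + 0.5*(1.2356 - 1.6103) = 1.0483
  grad(y) = 0.6764, v = y - alpha*grad = 1.0273
  prox(v) = soft_thresh(1.0273, 0.0161) = 1.0112
f(x_3) = 7*1.0112^2 - 14*1.0112 + 0.52*|1.0112| = -6.4733


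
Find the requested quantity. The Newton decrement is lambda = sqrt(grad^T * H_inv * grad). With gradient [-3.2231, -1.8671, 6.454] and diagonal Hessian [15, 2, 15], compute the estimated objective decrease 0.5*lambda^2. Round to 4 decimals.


Step 1: H is diagonal, so H^(-1) * g = [-0.2149, -0.9336, 0.4303].
Step 2: g^T H^(-1) g = sum_i g_i^2 / H_ii
  = (-3.2231)^2/15 + (-1.8671)^2/2 + (6.454)^2/15
  = 0.6926 + 1.743 + 2.7769 = 5.2125
Step 3: Objective decrease = 0.5 * g^T H^(-1) g = 2.6063


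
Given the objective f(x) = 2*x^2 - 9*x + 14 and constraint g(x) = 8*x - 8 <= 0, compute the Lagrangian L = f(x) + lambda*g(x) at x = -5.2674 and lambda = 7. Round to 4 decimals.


Step 1: Evaluate f(x).
f(-5.2674) = 2*(-5.2674)^2 - 9*(-5.2674) + 14 = 116.8976
Step 2: Evaluate g(x).
g(-5.2674) = 8*-5.2674 - 8 = -50.1392
Step 3: Compute Lagrangian.
L = 116.8976 + 7*-50.1392 = -234.0768


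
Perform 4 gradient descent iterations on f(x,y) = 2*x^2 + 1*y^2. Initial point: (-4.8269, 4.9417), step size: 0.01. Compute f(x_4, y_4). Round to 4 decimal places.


Gradient descent on f(x,y) = 2*x^2 + 1*y^2.
Starting point: (-4.8269, 4.9417), alpha = 0.01
Step 1: grad_x = 2*2*-4.8269 = -19.3076, grad_y = 2*1*4.9417 = 9.8834
  x_1 = -4.8269 - 0.01*-19.3076 = -4.6338
  y_1 = 4.9417 - 0.01*9.8834 = 4.8429
Step 2: grad_x = 2*2*-4.6338 = -18.5353, grad_y = 2*1*4.8429 = 9.6857
  x_2 = -4.6338 - 0.01*-18.5353 = -4.4485
  y_2 = 4.8429 - 0.01*9.6857 = 4.746
Step 3: grad_x = 2*2*-4.4485 = -17.7939, grad_y = 2*1*4.746 = 9.492
  x_3 = -4.4485 - 0.01*-17.7939 = -4.2705
  y_3 = 4.746 - 0.01*9.492 = 4.6511
Step 4: grad_x = 2*2*-4.2705 = -17.0821, grad_y = 2*1*4.6511 = 9.3022
  x_4 = -4.2705 - 0.01*-17.0821 = -4.0997
  y_4 = 4.6511 - 0.01*9.3022 = 4.5581
f(-4.0997, 4.5581) = 2*(-4.0997)^2 + 1*4.5581^2 = 54.3912


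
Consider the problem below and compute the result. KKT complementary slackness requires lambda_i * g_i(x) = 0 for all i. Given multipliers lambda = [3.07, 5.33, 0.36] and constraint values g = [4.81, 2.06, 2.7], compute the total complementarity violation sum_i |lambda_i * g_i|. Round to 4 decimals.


KKT complementary slackness check:
lambda_1 * g_1 = 3.07 * 4.81 = 14.7667
lambda_2 * g_2 = 5.33 * 2.06 = 10.9798
lambda_3 * g_3 = 0.36 * 2.7 = 0.972
Total violation = 14.7667 + 10.9798 + 0.972 = 26.7185


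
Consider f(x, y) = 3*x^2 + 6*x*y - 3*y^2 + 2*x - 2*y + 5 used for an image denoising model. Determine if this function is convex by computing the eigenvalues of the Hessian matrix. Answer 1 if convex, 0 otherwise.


The Hessian of f(x,y) = 3*x^2 + 6*x*y - 3*y^2 + 2*x - 2*y + 5 is:
H = [[6, 6], [6, -6]]
Trace = 6 - 6 = 0
Determinant = 6*-6 - (6)^2 = -72
Discriminant = (0)^2 - 4*-72 = 288.0
Eigenvalues: lambda_1 = -8.4853, lambda_2 = 8.4853
The function is not convex.

0


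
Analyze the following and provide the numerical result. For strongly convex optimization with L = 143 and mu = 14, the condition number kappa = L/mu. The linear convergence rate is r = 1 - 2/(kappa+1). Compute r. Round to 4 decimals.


Step 1: Compute the condition number.
kappa = L/mu = 143/14 = 10.2143
Step 2: Compute the convergence rate.
r = 1 - 2/(kappa + 1) = 1 - 2*mu/(L + mu) = (L - mu)/(L + mu) = 129/157 = 0.8217


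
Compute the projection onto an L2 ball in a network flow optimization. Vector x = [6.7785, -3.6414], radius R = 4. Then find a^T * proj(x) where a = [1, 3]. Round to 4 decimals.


Step 1: Compute ||x|| (intermediates to 6 decimals).
||x|| = sqrt(6.7785^2 + (-3.6414)^2) = 7.694664
Step 2: Project.
Since ||x|| > R, scale = R/||x|| = 4/7.694664 = 0.519841, proj(x) = scale * x
proj(x) = [3.523742, -1.892949]
Step 3: Dot product.
a^T * proj(x) = 1*3.523742 + 3*(-1.892949) = -2.1551


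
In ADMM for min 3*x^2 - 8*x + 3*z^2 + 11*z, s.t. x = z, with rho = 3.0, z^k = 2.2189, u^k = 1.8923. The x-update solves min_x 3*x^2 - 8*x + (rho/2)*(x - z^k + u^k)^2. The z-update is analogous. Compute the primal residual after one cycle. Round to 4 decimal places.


ADMM iteration with rho = 3.0, z^k = 2.2189, u^k = 1.8923
Step 1: x-update.
Minimize 3*x^2 - 8*x + (3.0/2)*(x - 2.2189 + 1.8923)^2
FOC: (2*3 + 3.0)*x = 8 + 3.0*(2.2189 - 1.8923)
x^{k+1} = 0.9978
Step 2: z-update.
Minimize 3*z^2 + 11*z + (3.0/2)*(0.9978 - z + 1.8923)^2
FOC: (2*3 + 3.0)*z = -11 + 3.0*(0.9978 + 1.8923)
z^{k+1} = -0.2589
Step 3: u-update.
u^{k+1} = 1.8923 + 0.9978 + 0.2589 = 3.1489
Step 4: Primal residual = |0.9978 + 0.2589| = 1.2566


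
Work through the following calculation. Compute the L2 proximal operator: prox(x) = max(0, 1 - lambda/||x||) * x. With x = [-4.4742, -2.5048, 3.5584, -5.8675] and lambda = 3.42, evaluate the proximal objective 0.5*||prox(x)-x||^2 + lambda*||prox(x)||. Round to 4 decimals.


Step 1: Compute ||x||.
||x|| = 8.5663
Step 2: Compute scaling factor.
scale = max(0, 1 - 3.42/8.5663) = 0.6008
Step 3: prox(x) = [-2.6879, -1.5048, 2.1378, -3.525]
||prox(x)|| = 5.1463
Step 4: Proximal objective.
0.5*||prox-x||^2 = 5.8482
lambda*||prox|| = 17.6003
Total = 23.4487


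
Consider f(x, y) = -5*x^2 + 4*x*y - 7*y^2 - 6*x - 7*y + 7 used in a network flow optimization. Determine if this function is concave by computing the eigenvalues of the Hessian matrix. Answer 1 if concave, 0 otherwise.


The Hessian of f(x,y) = -5*x^2 + 4*x*y - 7*y^2 - 6*x - 7*y + 7 is:
H = [[-10, 4], [4, -14]]
Trace = -10 - 14 = -24
Determinant = -10*-14 - (4)^2 = 124
Discriminant = (-24)^2 - 4*124 = 80.0
Eigenvalues: lambda_1 = -16.4721, lambda_2 = -7.5279
The function is concave.

1


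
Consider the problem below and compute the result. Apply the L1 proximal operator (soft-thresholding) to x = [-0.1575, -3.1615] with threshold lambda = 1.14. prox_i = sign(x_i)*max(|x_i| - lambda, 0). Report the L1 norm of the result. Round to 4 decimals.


Soft-thresholding with lambda = 1.14:
prox(-0.1575) = sign(-0.1575)*max(|-0.1575| - 1.14, 0) = 0.0
prox(-3.1615) = sign(-3.1615)*max(|-3.1615| - 1.14, 0) = -2.0215
prox(x) = [0.0, -2.0215]
||prox(x)||_1 = 0.0 + 2.0215 = 2.0215


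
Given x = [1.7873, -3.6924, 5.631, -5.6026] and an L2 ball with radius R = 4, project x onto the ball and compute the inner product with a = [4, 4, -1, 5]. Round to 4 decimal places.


Step 1: Compute ||x|| (intermediates to 6 decimals).
||x|| = sqrt(1.7873^2 + (-3.6924)^2 + 5.631^2 + (-5.6026)^2) = 8.940109
Step 2: Project.
Since ||x|| > R, scale = R/||x|| = 4/8.940109 = 0.447422, proj(x) = scale * x
proj(x) = [0.799677, -1.652061, 2.519433, -2.506726]
Step 3: Dot product.
a^T * proj(x) = 4*0.799677 + 4*(-1.652061) - 1*2.519433 + 5*(-2.506726) = -18.4626
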